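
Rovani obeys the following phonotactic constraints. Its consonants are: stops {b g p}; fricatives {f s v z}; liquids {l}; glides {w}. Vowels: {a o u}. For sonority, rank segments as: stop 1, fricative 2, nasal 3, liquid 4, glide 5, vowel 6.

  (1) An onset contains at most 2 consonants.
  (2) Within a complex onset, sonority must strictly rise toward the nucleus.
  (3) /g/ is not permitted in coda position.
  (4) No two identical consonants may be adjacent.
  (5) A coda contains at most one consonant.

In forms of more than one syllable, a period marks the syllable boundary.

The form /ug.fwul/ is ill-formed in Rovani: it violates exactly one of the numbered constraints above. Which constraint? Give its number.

3

/ug.fwul/: syllable 1 coda contains /g/.
This is a violation of constraint 3: "/g/ is not permitted in coda position."
The remaining constraints (1, 2, 4, 5) are satisfied.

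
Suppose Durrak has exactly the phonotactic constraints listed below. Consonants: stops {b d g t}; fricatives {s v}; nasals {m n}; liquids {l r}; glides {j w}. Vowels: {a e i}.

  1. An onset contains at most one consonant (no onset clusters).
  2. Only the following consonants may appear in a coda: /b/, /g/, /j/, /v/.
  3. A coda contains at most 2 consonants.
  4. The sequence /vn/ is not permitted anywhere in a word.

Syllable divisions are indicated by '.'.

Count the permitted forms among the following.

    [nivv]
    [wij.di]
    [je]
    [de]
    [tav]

[nivv] — σ1 onset /n/, coda /vv/ (2C) ok → permitted
[wij.di] — σ1 onset /w/, coda /j/ ok; σ2 onset /d/, coda /∅/ ok → permitted
[je] — σ1 onset /j/, coda /∅/ ok → permitted
[de] — σ1 onset /d/, coda /∅/ ok → permitted
[tav] — σ1 onset /t/, coda /v/ ok → permitted
Permitted: [nivv], [wij.di], [je], [de], [tav] → 5.

5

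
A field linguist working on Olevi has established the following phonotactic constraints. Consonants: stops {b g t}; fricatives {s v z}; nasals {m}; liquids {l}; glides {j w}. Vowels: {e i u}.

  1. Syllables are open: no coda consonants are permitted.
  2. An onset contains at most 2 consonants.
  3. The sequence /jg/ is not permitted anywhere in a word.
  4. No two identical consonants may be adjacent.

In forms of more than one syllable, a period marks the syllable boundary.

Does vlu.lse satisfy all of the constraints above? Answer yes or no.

vlu.lse — σ1 onset /vl/ (2C), coda /∅/ ok; σ2 onset /ls/ (2C), coda /∅/ ok → well-formed

yes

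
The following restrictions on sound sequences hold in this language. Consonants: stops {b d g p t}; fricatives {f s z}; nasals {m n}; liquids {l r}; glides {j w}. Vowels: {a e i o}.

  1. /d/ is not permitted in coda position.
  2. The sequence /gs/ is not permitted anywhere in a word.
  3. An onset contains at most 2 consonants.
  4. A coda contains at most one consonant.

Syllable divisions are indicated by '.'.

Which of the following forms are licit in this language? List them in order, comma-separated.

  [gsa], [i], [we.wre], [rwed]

[gsa] — violates constraint 2: contains banned sequence /gs/ → illicit
[i] — σ1 onset /∅/, coda /∅/ ok → licit
[we.wre] — σ1 onset /w/, coda /∅/ ok; σ2 onset /wr/ (2C), coda /∅/ ok → licit
[rwed] — violates constraint 1: syllable 1 coda contains /d/ → illicit

[i], [we.wre]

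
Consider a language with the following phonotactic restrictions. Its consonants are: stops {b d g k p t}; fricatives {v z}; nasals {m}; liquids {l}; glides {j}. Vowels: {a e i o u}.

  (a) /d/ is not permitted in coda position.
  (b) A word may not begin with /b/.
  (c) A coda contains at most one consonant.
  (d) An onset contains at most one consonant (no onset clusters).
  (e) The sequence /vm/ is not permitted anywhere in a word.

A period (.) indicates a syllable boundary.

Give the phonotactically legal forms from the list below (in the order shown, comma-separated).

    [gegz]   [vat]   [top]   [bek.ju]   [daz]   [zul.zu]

[gegz] — violates constraint (c): syllable 1 coda /gz/ has 2 consonants (> 1) → phonotactically illegal
[vat] — σ1 onset /v/, coda /t/ ok → phonotactically legal
[top] — σ1 onset /t/, coda /p/ ok → phonotactically legal
[bek.ju] — violates constraint (b): word begins with /b/ → phonotactically illegal
[daz] — σ1 onset /d/, coda /z/ ok → phonotactically legal
[zul.zu] — σ1 onset /z/, coda /l/ ok; σ2 onset /z/, coda /∅/ ok → phonotactically legal

[vat], [top], [daz], [zul.zu]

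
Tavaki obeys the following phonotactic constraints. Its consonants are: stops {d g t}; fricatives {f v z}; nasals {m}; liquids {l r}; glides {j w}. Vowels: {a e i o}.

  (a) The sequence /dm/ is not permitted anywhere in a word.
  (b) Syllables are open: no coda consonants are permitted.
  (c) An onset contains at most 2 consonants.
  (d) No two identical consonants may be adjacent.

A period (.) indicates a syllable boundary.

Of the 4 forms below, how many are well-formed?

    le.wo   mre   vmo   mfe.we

4

le.wo — σ1 onset /l/, coda /∅/ ok; σ2 onset /w/, coda /∅/ ok → well-formed
mre — σ1 onset /mr/ (2C), coda /∅/ ok → well-formed
vmo — σ1 onset /vm/ (2C), coda /∅/ ok → well-formed
mfe.we — σ1 onset /mf/ (2C), coda /∅/ ok; σ2 onset /w/, coda /∅/ ok → well-formed
Well-formed: le.wo, mre, vmo, mfe.we → 4.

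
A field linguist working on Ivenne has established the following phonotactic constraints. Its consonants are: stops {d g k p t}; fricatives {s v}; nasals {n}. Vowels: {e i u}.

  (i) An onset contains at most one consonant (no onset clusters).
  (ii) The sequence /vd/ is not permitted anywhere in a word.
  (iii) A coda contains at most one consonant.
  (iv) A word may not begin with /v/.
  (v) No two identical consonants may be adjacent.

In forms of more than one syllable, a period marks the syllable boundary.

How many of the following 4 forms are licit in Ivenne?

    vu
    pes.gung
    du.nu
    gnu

1

vu — violates constraint (iv): word begins with /v/ → illicit
pes.gung — violates constraint (iii): syllable 2 coda /ng/ has 2 consonants (> 1) → illicit
du.nu — σ1 onset /d/, coda /∅/ ok; σ2 onset /n/, coda /∅/ ok → licit
gnu — violates constraint (i): syllable 1 onset /gn/ has 2 consonants (> 1) → illicit
Licit: du.nu → 1.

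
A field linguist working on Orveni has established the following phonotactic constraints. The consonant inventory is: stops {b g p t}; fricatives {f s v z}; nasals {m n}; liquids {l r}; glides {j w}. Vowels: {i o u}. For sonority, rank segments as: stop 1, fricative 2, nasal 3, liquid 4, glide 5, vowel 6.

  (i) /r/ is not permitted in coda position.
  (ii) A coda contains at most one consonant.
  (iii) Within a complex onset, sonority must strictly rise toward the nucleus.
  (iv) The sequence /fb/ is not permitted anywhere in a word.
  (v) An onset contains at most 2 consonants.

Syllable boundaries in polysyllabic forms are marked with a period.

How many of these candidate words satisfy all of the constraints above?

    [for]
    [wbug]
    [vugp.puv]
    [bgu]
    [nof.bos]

[for] — violates constraint (i): syllable 1 coda contains /r/ → ill-formed
[wbug] — violates constraint (iii): syllable 1 onset /wb/: /w/ (glide, 5) → /b/ (stop, 1) does not rise → ill-formed
[vugp.puv] — violates constraint (ii): syllable 1 coda /gp/ has 2 consonants (> 1) → ill-formed
[bgu] — violates constraint (iii): syllable 1 onset /bg/: /b/ (stop, 1) → /g/ (stop, 1) does not rise → ill-formed
[nof.bos] — violates constraint (iv): contains banned sequence /fb/ → ill-formed
No form is well-formed → 0.

0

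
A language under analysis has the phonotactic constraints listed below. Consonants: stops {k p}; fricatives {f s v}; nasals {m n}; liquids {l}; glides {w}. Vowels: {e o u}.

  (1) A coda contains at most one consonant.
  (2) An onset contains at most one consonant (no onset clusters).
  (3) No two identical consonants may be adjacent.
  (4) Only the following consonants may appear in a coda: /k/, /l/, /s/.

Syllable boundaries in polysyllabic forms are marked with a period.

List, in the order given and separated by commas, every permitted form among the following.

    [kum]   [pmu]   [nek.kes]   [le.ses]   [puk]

[le.ses], [puk]

[kum] — violates constraint 4: syllable 1 coda contains /m/, which is not a licensed coda consonant → not permitted
[pmu] — violates constraint 2: syllable 1 onset /pm/ has 2 consonants (> 1) → not permitted
[nek.kes] — violates constraint 3: adjacent identical consonants /kk/ → not permitted
[le.ses] — σ1 onset /l/, coda /∅/ ok; σ2 onset /s/, coda /s/ ok → permitted
[puk] — σ1 onset /p/, coda /k/ ok → permitted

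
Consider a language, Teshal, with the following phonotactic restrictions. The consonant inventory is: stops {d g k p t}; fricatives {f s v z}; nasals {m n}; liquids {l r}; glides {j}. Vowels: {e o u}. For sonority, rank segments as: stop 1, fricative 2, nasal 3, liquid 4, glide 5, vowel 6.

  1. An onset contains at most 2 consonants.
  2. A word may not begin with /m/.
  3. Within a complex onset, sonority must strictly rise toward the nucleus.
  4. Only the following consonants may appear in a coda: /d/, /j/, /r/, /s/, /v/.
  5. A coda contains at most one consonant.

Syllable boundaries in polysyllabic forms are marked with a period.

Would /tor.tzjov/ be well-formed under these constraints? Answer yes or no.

no

/tor.tzjov/ — violates constraint 1: syllable 2 onset /tzj/ has 3 consonants (> 2) → ill-formed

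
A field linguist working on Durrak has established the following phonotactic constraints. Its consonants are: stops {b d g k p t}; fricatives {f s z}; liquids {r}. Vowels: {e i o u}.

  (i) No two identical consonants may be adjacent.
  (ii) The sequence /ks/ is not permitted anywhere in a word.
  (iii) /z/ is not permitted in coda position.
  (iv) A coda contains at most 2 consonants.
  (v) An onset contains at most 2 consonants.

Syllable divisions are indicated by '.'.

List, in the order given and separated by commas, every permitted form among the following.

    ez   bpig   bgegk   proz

bpig, bgegk

ez — violates constraint (iii): syllable 1 coda contains /z/ → not permitted
bpig — σ1 onset /bp/ (2C), coda /g/ ok → permitted
bgegk — σ1 onset /bg/ (2C), coda /gk/ (2C) ok → permitted
proz — violates constraint (iii): syllable 1 coda contains /z/ → not permitted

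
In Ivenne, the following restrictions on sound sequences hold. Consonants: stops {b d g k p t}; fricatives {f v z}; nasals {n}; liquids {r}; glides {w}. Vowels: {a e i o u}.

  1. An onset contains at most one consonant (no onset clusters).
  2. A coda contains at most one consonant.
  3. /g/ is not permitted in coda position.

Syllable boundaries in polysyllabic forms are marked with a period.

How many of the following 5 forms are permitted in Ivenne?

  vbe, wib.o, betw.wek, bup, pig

2

vbe — violates constraint 1: syllable 1 onset /vb/ has 2 consonants (> 1) → not permitted
wib.o — σ1 onset /w/, coda /b/ ok; σ2 onset /∅/, coda /∅/ ok → permitted
betw.wek — violates constraint 2: syllable 1 coda /tw/ has 2 consonants (> 1) → not permitted
bup — σ1 onset /b/, coda /p/ ok → permitted
pig — violates constraint 3: syllable 1 coda contains /g/ → not permitted
Permitted: wib.o, bup → 2.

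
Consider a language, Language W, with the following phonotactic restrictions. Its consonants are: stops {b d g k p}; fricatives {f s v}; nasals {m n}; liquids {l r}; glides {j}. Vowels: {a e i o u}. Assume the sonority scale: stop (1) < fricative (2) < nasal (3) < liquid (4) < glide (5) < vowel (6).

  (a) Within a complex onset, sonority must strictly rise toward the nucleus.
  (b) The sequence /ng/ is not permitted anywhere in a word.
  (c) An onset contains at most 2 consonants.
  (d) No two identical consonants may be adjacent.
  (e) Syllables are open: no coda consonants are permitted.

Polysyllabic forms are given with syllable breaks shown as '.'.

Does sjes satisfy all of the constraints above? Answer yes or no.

no

sjes — violates constraint (e): syllable 1 coda /s/ has 1 consonant (> 0) → not permitted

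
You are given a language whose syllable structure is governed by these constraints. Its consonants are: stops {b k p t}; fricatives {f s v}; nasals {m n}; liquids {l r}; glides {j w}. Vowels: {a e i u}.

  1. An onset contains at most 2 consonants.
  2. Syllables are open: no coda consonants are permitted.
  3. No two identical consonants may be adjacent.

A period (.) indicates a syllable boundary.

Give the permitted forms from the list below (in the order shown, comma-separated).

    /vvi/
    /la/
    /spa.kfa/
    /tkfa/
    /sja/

/la/, /spa.kfa/, /sja/

/vvi/ — violates constraint 3: adjacent identical consonants /vv/ → not permitted
/la/ — σ1 onset /l/, coda /∅/ ok → permitted
/spa.kfa/ — σ1 onset /sp/ (2C), coda /∅/ ok; σ2 onset /kf/ (2C), coda /∅/ ok → permitted
/tkfa/ — violates constraint 1: syllable 1 onset /tkf/ has 3 consonants (> 2) → not permitted
/sja/ — σ1 onset /sj/ (2C), coda /∅/ ok → permitted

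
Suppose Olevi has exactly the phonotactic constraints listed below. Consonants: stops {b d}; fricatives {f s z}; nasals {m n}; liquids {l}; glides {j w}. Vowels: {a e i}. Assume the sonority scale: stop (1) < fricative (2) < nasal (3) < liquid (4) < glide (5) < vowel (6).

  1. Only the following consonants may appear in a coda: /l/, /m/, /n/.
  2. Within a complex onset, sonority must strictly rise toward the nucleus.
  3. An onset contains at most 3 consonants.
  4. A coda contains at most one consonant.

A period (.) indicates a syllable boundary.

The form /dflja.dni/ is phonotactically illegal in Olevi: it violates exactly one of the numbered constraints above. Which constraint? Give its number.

3

/dflja.dni/: syllable 1 onset /dflj/ has 4 consonants (> 3).
This is a violation of constraint 3: "An onset contains at most 3 consonants."
The remaining constraints (1, 2, 4) are satisfied.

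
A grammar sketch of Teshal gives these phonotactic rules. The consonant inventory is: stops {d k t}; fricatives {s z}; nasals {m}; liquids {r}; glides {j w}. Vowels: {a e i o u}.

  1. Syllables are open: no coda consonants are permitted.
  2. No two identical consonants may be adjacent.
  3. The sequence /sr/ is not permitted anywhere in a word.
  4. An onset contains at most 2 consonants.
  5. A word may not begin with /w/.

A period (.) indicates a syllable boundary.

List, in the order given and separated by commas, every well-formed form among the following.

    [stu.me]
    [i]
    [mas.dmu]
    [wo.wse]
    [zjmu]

[stu.me], [i]

[stu.me] — σ1 onset /st/ (2C), coda /∅/ ok; σ2 onset /m/, coda /∅/ ok → well-formed
[i] — σ1 onset /∅/, coda /∅/ ok → well-formed
[mas.dmu] — violates constraint 1: syllable 1 coda /s/ has 1 consonant (> 0) → ill-formed
[wo.wse] — violates constraint 5: word begins with /w/ → ill-formed
[zjmu] — violates constraint 4: syllable 1 onset /zjm/ has 3 consonants (> 2) → ill-formed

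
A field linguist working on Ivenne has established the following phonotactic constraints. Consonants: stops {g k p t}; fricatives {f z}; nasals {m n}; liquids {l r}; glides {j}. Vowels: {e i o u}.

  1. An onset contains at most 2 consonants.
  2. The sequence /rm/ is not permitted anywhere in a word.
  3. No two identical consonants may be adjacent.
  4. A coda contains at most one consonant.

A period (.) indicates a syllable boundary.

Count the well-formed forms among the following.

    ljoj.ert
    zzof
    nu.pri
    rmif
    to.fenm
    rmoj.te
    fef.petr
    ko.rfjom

ljoj.ert — violates constraint 4: syllable 2 coda /rt/ has 2 consonants (> 1) → ill-formed
zzof — violates constraint 3: adjacent identical consonants /zz/ → ill-formed
nu.pri — σ1 onset /n/, coda /∅/ ok; σ2 onset /pr/ (2C), coda /∅/ ok → well-formed
rmif — violates constraint 2: contains banned sequence /rm/ → ill-formed
to.fenm — violates constraint 4: syllable 2 coda /nm/ has 2 consonants (> 1) → ill-formed
rmoj.te — violates constraint 2: contains banned sequence /rm/ → ill-formed
fef.petr — violates constraint 4: syllable 2 coda /tr/ has 2 consonants (> 1) → ill-formed
ko.rfjom — violates constraint 1: syllable 2 onset /rfj/ has 3 consonants (> 2) → ill-formed
Well-formed: nu.pri → 1.

1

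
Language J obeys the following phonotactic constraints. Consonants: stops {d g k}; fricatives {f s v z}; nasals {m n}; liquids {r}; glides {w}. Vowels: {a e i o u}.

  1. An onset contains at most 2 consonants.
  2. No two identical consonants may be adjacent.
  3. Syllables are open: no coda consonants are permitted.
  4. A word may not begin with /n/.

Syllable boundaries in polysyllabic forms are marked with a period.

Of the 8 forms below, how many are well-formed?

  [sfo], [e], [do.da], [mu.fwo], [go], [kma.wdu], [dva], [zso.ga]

[sfo] — σ1 onset /sf/ (2C), coda /∅/ ok → well-formed
[e] — σ1 onset /∅/, coda /∅/ ok → well-formed
[do.da] — σ1 onset /d/, coda /∅/ ok; σ2 onset /d/, coda /∅/ ok → well-formed
[mu.fwo] — σ1 onset /m/, coda /∅/ ok; σ2 onset /fw/ (2C), coda /∅/ ok → well-formed
[go] — σ1 onset /g/, coda /∅/ ok → well-formed
[kma.wdu] — σ1 onset /km/ (2C), coda /∅/ ok; σ2 onset /wd/ (2C), coda /∅/ ok → well-formed
[dva] — σ1 onset /dv/ (2C), coda /∅/ ok → well-formed
[zso.ga] — σ1 onset /zs/ (2C), coda /∅/ ok; σ2 onset /g/, coda /∅/ ok → well-formed
Well-formed: [sfo], [e], [do.da], [mu.fwo], [go], [kma.wdu], [dva], [zso.ga] → 8.

8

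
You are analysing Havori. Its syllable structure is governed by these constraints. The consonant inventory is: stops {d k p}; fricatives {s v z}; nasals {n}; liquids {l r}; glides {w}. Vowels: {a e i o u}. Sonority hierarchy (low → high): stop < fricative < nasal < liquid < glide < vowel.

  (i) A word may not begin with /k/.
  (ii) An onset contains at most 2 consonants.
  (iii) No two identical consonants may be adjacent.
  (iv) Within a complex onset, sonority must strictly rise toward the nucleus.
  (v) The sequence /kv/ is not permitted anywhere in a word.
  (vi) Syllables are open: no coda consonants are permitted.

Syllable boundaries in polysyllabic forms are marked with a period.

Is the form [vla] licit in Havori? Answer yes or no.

yes

[vla] — σ1 onset /vl/ (2→4 rises), coda /∅/ ok → licit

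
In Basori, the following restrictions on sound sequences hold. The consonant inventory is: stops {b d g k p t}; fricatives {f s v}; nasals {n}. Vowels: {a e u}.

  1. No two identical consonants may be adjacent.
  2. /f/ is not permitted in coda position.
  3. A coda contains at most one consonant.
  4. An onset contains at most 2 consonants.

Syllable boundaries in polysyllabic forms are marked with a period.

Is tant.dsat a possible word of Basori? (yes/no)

no

tant.dsat — violates constraint 3: syllable 1 coda /nt/ has 2 consonants (> 1) → illicit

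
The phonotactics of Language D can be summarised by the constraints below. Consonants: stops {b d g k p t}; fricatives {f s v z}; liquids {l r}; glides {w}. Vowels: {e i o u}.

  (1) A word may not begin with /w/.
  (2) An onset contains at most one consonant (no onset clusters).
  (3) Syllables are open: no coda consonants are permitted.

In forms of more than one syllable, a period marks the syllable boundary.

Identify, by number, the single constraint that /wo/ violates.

/wo/: word begins with /w/.
This is a violation of constraint 1: "A word may not begin with /w/."
The remaining constraints (2, 3) are satisfied.

1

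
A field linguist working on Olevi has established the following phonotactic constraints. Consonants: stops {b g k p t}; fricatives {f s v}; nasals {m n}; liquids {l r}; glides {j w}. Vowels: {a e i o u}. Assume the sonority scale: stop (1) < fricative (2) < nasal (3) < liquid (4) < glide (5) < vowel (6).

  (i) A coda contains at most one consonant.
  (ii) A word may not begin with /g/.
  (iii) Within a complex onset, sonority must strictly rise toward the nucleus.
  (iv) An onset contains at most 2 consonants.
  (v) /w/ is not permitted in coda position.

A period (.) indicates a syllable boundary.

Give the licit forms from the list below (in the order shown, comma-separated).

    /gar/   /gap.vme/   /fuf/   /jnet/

/fuf/

/gar/ — violates constraint (ii): word begins with /g/ → illicit
/gap.vme/ — violates constraint (ii): word begins with /g/ → illicit
/fuf/ — σ1 onset /f/, coda /f/ ok → licit
/jnet/ — violates constraint (iii): syllable 1 onset /jn/: /j/ (glide, 5) → /n/ (nasal, 3) does not rise → illicit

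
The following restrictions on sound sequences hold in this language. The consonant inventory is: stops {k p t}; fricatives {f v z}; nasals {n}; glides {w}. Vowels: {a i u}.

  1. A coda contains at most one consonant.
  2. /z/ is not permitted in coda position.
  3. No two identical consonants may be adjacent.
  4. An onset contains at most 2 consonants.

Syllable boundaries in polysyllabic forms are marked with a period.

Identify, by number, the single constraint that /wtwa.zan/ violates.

/wtwa.zan/: syllable 1 onset /wtw/ has 3 consonants (> 2).
This is a violation of constraint 4: "An onset contains at most 2 consonants."
The remaining constraints (1, 2, 3) are satisfied.

4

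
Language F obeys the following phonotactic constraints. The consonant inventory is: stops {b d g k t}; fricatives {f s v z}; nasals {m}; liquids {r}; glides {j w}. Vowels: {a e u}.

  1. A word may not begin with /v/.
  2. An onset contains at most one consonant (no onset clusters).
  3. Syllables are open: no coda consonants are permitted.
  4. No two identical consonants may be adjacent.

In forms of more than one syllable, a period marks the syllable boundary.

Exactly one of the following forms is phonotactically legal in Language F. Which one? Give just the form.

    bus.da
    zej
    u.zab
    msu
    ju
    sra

ju

bus.da — violates constraint 3: syllable 1 coda /s/ has 1 consonant (> 0) → phonotactically illegal
zej — violates constraint 3: syllable 1 coda /j/ has 1 consonant (> 0) → phonotactically illegal
u.zab — violates constraint 3: syllable 2 coda /b/ has 1 consonant (> 0) → phonotactically illegal
msu — violates constraint 2: syllable 1 onset /ms/ has 2 consonants (> 1) → phonotactically illegal
ju — σ1 onset /j/, coda /∅/ ok → phonotactically legal
sra — violates constraint 2: syllable 1 onset /sr/ has 2 consonants (> 1) → phonotactically illegal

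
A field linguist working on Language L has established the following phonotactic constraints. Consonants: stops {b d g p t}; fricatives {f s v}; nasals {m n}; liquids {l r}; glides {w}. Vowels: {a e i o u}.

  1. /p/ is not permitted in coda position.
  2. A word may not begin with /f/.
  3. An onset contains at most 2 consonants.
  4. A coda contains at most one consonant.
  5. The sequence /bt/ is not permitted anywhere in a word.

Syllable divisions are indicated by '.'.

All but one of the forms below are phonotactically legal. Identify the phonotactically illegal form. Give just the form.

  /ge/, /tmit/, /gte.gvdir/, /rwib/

/gte.gvdir/

/ge/ — σ1 onset /g/, coda /∅/ ok → phonotactically legal
/tmit/ — σ1 onset /tm/ (2C), coda /t/ ok → phonotactically legal
/gte.gvdir/ — violates constraint 3: syllable 2 onset /gvd/ has 3 consonants (> 2) → phonotactically illegal
/rwib/ — σ1 onset /rw/ (2C), coda /b/ ok → phonotactically legal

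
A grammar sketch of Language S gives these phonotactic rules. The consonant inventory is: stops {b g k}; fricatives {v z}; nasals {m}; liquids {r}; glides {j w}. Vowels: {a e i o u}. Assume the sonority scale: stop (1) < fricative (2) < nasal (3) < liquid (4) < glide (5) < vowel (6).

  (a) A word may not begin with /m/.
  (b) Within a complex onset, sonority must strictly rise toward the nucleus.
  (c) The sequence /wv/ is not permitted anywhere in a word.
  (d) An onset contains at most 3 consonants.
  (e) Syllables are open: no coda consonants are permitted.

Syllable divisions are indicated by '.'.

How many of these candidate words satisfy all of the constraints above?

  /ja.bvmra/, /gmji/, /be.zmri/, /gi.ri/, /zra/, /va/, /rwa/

/ja.bvmra/ — violates constraint (d): syllable 2 onset /bvmr/ has 4 consonants (> 3) → illicit
/gmji/ — σ1 onset /gmj/ (1→3→5 rises), coda /∅/ ok → licit
/be.zmri/ — σ1 onset /b/, coda /∅/ ok; σ2 onset /zmr/ (2→3→4 rises), coda /∅/ ok → licit
/gi.ri/ — σ1 onset /g/, coda /∅/ ok; σ2 onset /r/, coda /∅/ ok → licit
/zra/ — σ1 onset /zr/ (2→4 rises), coda /∅/ ok → licit
/va/ — σ1 onset /v/, coda /∅/ ok → licit
/rwa/ — σ1 onset /rw/ (4→5 rises), coda /∅/ ok → licit
Licit: /gmji/, /be.zmri/, /gi.ri/, /zra/, /va/, /rwa/ → 6.

6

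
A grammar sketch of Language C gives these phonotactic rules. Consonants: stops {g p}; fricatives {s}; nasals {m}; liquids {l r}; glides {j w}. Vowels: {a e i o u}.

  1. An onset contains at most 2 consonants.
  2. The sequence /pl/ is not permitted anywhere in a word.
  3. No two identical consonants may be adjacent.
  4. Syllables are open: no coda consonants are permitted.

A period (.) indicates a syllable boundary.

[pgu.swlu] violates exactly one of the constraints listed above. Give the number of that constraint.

[pgu.swlu]: syllable 2 onset /swl/ has 3 consonants (> 2).
This is a violation of constraint 1: "An onset contains at most 2 consonants."
The remaining constraints (2, 3, 4) are satisfied.

1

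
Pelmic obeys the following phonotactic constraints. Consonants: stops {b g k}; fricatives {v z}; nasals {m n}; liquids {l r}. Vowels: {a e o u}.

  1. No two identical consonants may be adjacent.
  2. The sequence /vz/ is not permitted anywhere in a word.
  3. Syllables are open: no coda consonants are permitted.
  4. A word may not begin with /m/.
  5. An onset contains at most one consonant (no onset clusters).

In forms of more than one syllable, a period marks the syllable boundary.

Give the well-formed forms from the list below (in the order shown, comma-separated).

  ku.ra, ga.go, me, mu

ku.ra — σ1 onset /k/, coda /∅/ ok; σ2 onset /r/, coda /∅/ ok → well-formed
ga.go — σ1 onset /g/, coda /∅/ ok; σ2 onset /g/, coda /∅/ ok → well-formed
me — violates constraint 4: word begins with /m/ → ill-formed
mu — violates constraint 4: word begins with /m/ → ill-formed

ku.ra, ga.go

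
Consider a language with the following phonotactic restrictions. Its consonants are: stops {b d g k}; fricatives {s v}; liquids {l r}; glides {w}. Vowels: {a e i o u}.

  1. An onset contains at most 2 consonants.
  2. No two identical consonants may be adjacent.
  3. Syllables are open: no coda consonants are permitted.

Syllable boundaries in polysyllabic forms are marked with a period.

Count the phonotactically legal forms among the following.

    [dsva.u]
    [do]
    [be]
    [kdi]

3

[dsva.u] — violates constraint 1: syllable 1 onset /dsv/ has 3 consonants (> 2) → phonotactically illegal
[do] — σ1 onset /d/, coda /∅/ ok → phonotactically legal
[be] — σ1 onset /b/, coda /∅/ ok → phonotactically legal
[kdi] — σ1 onset /kd/ (2C), coda /∅/ ok → phonotactically legal
Phonotactically legal: [do], [be], [kdi] → 3.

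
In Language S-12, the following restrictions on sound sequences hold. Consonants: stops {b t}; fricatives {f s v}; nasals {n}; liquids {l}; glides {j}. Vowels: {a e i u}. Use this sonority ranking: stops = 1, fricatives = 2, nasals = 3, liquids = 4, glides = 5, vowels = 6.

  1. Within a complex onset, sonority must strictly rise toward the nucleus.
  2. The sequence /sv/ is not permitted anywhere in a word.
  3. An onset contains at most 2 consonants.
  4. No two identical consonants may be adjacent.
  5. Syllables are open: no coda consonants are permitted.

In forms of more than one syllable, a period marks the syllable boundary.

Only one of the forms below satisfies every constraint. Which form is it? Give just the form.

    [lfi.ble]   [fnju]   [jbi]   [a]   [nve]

[a]

[lfi.ble] — violates constraint 1: syllable 1 onset /lf/: /l/ (liquid, 4) → /f/ (fricative, 2) does not rise → not permitted
[fnju] — violates constraint 3: syllable 1 onset /fnj/ has 3 consonants (> 2) → not permitted
[jbi] — violates constraint 1: syllable 1 onset /jb/: /j/ (glide, 5) → /b/ (stop, 1) does not rise → not permitted
[a] — σ1 onset /∅/, coda /∅/ ok → permitted
[nve] — violates constraint 1: syllable 1 onset /nv/: /n/ (nasal, 3) → /v/ (fricative, 2) does not rise → not permitted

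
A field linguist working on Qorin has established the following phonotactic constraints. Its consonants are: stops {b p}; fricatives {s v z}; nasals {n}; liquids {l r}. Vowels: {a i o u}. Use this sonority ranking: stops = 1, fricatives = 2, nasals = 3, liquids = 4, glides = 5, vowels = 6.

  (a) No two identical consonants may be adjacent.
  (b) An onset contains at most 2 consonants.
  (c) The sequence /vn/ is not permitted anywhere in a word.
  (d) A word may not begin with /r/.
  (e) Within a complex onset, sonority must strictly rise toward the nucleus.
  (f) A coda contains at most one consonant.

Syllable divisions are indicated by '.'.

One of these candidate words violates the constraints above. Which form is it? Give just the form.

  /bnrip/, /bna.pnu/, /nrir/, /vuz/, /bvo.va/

/bnrip/

/bnrip/ — violates constraint (b): syllable 1 onset /bnr/ has 3 consonants (> 2) → illicit
/bna.pnu/ — σ1 onset /bn/ (1→3 rises), coda /∅/ ok; σ2 onset /pn/ (1→3 rises), coda /∅/ ok → licit
/nrir/ — σ1 onset /nr/ (3→4 rises), coda /r/ ok → licit
/vuz/ — σ1 onset /v/, coda /z/ ok → licit
/bvo.va/ — σ1 onset /bv/ (1→2 rises), coda /∅/ ok; σ2 onset /v/, coda /∅/ ok → licit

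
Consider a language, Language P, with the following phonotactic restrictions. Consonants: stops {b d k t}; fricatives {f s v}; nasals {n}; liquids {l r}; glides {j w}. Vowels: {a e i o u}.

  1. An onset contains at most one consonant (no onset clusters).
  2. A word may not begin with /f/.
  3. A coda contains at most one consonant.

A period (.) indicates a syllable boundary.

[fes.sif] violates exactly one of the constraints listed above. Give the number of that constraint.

[fes.sif]: word begins with /f/.
This is a violation of constraint 2: "A word may not begin with /f/."
The remaining constraints (1, 3) are satisfied.

2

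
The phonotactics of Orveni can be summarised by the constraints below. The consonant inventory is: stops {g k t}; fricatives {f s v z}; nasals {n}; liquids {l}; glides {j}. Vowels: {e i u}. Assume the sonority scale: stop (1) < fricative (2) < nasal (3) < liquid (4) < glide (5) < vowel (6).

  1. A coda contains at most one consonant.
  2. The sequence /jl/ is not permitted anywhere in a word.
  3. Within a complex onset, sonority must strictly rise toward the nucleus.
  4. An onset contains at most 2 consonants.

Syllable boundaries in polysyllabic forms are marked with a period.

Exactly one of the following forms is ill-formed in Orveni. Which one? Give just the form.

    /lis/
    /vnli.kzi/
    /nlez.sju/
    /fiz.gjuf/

/lis/ — σ1 onset /l/, coda /s/ ok → well-formed
/vnli.kzi/ — violates constraint 4: syllable 1 onset /vnl/ has 3 consonants (> 2) → ill-formed
/nlez.sju/ — σ1 onset /nl/ (3→4 rises), coda /z/ ok; σ2 onset /sj/ (2→5 rises), coda /∅/ ok → well-formed
/fiz.gjuf/ — σ1 onset /f/, coda /z/ ok; σ2 onset /gj/ (1→5 rises), coda /f/ ok → well-formed

/vnli.kzi/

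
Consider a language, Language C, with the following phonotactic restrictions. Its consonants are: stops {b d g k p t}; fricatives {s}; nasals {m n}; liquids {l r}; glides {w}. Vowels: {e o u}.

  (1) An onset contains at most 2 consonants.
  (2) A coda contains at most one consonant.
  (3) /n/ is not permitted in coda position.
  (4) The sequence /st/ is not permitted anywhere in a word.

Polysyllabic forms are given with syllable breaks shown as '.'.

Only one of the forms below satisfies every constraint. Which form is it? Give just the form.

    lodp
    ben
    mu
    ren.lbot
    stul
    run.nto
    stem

lodp — violates constraint 2: syllable 1 coda /dp/ has 2 consonants (> 1) → ill-formed
ben — violates constraint 3: syllable 1 coda contains /n/ → ill-formed
mu — σ1 onset /m/, coda /∅/ ok → well-formed
ren.lbot — violates constraint 3: syllable 1 coda contains /n/ → ill-formed
stul — violates constraint 4: contains banned sequence /st/ → ill-formed
run.nto — violates constraint 3: syllable 1 coda contains /n/ → ill-formed
stem — violates constraint 4: contains banned sequence /st/ → ill-formed

mu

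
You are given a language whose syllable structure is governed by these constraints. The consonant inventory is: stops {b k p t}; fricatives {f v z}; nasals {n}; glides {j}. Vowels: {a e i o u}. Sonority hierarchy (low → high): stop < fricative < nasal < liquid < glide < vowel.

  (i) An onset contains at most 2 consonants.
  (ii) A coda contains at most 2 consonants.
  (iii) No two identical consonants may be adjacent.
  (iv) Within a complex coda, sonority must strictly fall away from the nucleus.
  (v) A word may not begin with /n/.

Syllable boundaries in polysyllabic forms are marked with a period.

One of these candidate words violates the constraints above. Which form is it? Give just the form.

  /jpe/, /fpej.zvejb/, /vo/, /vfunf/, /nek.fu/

/nek.fu/

/jpe/ — σ1 onset /jp/ (2C), coda /∅/ ok → permitted
/fpej.zvejb/ — σ1 onset /fp/ (2C), coda /j/ ok; σ2 onset /zv/ (2C), coda /jb/ (5→1 falls) ok → permitted
/vo/ — σ1 onset /v/, coda /∅/ ok → permitted
/vfunf/ — σ1 onset /vf/ (2C), coda /nf/ (3→2 falls) ok → permitted
/nek.fu/ — violates constraint (v): word begins with /n/ → not permitted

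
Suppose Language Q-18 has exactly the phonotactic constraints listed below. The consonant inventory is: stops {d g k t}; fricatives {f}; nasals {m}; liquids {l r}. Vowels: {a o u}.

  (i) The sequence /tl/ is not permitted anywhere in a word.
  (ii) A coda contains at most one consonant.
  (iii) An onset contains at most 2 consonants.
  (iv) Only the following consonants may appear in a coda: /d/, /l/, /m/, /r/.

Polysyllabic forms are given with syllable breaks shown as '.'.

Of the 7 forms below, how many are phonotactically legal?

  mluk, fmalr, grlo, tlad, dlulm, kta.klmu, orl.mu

0

mluk — violates constraint (iv): syllable 1 coda contains /k/, which is not a licensed coda consonant → phonotactically illegal
fmalr — violates constraint (ii): syllable 1 coda /lr/ has 2 consonants (> 1) → phonotactically illegal
grlo — violates constraint (iii): syllable 1 onset /grl/ has 3 consonants (> 2) → phonotactically illegal
tlad — violates constraint (i): contains banned sequence /tl/ → phonotactically illegal
dlulm — violates constraint (ii): syllable 1 coda /lm/ has 2 consonants (> 1) → phonotactically illegal
kta.klmu — violates constraint (iii): syllable 2 onset /klm/ has 3 consonants (> 2) → phonotactically illegal
orl.mu — violates constraint (ii): syllable 1 coda /rl/ has 2 consonants (> 1) → phonotactically illegal
No form is phonotactically legal → 0.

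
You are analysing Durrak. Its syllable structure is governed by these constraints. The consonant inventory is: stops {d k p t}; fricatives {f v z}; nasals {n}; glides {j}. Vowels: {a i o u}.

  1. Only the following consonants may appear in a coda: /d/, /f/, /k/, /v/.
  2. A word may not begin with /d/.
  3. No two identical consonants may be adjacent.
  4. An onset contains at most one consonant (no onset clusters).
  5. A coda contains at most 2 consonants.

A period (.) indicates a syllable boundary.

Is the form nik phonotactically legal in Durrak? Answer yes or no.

yes

nik — σ1 onset /n/, coda /k/ ok → phonotactically legal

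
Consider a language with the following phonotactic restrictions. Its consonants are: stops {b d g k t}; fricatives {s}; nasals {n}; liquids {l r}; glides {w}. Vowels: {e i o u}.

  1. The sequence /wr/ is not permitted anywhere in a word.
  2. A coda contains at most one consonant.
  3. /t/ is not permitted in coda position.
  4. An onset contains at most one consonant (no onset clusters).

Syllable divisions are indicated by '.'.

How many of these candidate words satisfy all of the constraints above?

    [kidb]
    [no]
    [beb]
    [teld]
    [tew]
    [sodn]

3

[kidb] — violates constraint 2: syllable 1 coda /db/ has 2 consonants (> 1) → illicit
[no] — σ1 onset /n/, coda /∅/ ok → licit
[beb] — σ1 onset /b/, coda /b/ ok → licit
[teld] — violates constraint 2: syllable 1 coda /ld/ has 2 consonants (> 1) → illicit
[tew] — σ1 onset /t/, coda /w/ ok → licit
[sodn] — violates constraint 2: syllable 1 coda /dn/ has 2 consonants (> 1) → illicit
Licit: [no], [beb], [tew] → 3.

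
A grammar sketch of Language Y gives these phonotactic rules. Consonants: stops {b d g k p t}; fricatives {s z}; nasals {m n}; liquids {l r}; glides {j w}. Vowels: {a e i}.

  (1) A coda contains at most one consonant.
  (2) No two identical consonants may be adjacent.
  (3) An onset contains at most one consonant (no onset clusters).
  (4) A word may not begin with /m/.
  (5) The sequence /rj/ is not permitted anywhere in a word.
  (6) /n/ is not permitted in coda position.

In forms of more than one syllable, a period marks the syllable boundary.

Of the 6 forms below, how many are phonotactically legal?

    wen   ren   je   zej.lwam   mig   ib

wen — violates constraint 6: syllable 1 coda contains /n/ → phonotactically illegal
ren — violates constraint 6: syllable 1 coda contains /n/ → phonotactically illegal
je — σ1 onset /j/, coda /∅/ ok → phonotactically legal
zej.lwam — violates constraint 3: syllable 2 onset /lw/ has 2 consonants (> 1) → phonotactically illegal
mig — violates constraint 4: word begins with /m/ → phonotactically illegal
ib — σ1 onset /∅/, coda /b/ ok → phonotactically legal
Phonotactically legal: je, ib → 2.

2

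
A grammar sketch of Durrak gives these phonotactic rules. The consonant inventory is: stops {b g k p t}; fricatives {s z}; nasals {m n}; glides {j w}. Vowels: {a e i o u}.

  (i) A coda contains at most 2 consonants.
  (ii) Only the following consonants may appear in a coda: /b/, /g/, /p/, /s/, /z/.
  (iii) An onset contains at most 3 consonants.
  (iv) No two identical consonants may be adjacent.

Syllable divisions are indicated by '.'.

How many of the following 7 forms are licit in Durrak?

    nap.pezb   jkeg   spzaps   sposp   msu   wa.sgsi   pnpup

6

nap.pezb — violates constraint (iv): adjacent identical consonants /pp/ → illicit
jkeg — σ1 onset /jk/ (2C), coda /g/ ok → licit
spzaps — σ1 onset /spz/ (3C), coda /ps/ (2C) ok → licit
sposp — σ1 onset /sp/ (2C), coda /sp/ (2C) ok → licit
msu — σ1 onset /ms/ (2C), coda /∅/ ok → licit
wa.sgsi — σ1 onset /w/, coda /∅/ ok; σ2 onset /sgs/ (3C), coda /∅/ ok → licit
pnpup — σ1 onset /pnp/ (3C), coda /p/ ok → licit
Licit: jkeg, spzaps, sposp, msu, wa.sgsi, pnpup → 6.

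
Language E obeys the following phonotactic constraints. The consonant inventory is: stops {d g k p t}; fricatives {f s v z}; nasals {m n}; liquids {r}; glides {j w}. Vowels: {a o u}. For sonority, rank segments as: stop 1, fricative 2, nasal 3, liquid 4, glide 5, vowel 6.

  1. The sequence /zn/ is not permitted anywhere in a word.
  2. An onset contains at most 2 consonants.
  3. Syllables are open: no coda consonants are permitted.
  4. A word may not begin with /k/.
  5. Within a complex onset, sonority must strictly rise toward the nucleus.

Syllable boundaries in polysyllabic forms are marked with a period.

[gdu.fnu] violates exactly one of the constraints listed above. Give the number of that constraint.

5

[gdu.fnu]: syllable 1 onset /gd/: /g/ (stop, 1) → /d/ (stop, 1) does not rise.
This is a violation of constraint 5: "Within a complex onset, sonority must strictly rise toward the nucleus."
The remaining constraints (1, 2, 3, 4) are satisfied.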